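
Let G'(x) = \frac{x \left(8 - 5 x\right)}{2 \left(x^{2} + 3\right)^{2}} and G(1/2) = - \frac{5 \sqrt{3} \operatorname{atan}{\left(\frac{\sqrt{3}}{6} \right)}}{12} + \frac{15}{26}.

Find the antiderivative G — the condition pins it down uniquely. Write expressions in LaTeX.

Whatever form G(x) takes, its d/dx must return the stated G'(x).
A general antiderivative is - \frac{8 - 5 x}{4 x^{2} + 12} - \frac{5 \sqrt{3} \operatorname{atan}{\left(\frac{\sqrt{3} x}{3} \right)}}{12} + C.
The condition gives C = - \frac{5 \sqrt{3} \operatorname{atan}{\left(\frac{\sqrt{3}}{6} \right)}}{12} + \frac{15}{26} - (- \frac{11}{26} - \frac{5 \sqrt{3} \operatorname{atan}{\left(\frac{\sqrt{3}}{6} \right)}}{12}) = 1.
So G(x) = - \frac{5 \sqrt{3} x^{2} \operatorname{atan}{\left(\frac{\sqrt{3} x}{3} \right)} - 12 x^{2} - 15 x + 15 \sqrt{3} \operatorname{atan}{\left(\frac{\sqrt{3} x}{3} \right)} - 12}{12 \left(x^{2} + 3\right)}.
Check: d/dx[- \frac{5 \sqrt{3} x^{2} \operatorname{atan}{\left(\frac{\sqrt{3} x}{3} \right)} - 12 x^{2} - 15 x + 15 \sqrt{3} \operatorname{atan}{\left(\frac{\sqrt{3} x}{3} \right)} - 12}{12 \left(x^{2} + 3\right)}] = \frac{- 5 x^{2} + 8 x}{2 x^{4} + 12 x^{2} + 18}, which equals G'(x).

G(x) = - \frac{5 \sqrt{3} x^{2} \operatorname{atan}{\left(\frac{\sqrt{3} x}{3} \right)} - 12 x^{2} - 15 x + 15 \sqrt{3} \operatorname{atan}{\left(\frac{\sqrt{3} x}{3} \right)} - 12}{12 \left(x^{2} + 3\right)}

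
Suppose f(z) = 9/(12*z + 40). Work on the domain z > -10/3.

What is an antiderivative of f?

An antiderivative is F(z) = 3*log(3*z/2 + 5)/4.

Since d/dz undoes antidifferentiation here, F'(z) = f(z) is required of F(z).
Check: d/dz[3*log(3*z/2 + 5)/4] = 9/(12*z + 40) = f(z).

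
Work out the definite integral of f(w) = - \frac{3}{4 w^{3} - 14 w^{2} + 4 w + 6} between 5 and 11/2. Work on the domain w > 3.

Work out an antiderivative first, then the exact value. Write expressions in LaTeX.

The denominator factors as 2 \left(w - 3\right) \left(w - 1\right) \left(2 w + 1\right); partial fractions split f into directly integrable pieces: - \frac{2}{7 \left(2 w + 1\right)} + \frac{1}{4 \left(w - 1\right)} - \frac{3}{28 \left(w - 3\right)}.
F(w) = - \frac{3 \log{\left(w - 3 \right)}}{28} + \frac{\log{\left(w - 1 \right)}}{4} - \frac{\log{\left(w + \frac{1}{2} \right)}}{7} is an antiderivative of f.
Check: d/dw[- \frac{3 \log{\left(w - 3 \right)}}{28} + \frac{\log{\left(w - 1 \right)}}{4} - \frac{\log{\left(w + \frac{1}{2} \right)}}{7}] = - \frac{3}{4 w^{3} - 14 w^{2} + 4 w + 6} = f(w).
F(11/2) = - \frac{\log{\left(6 \right)}}{7} - \frac{3 \log{\left(\frac{5}{2} \right)}}{28} + \frac{\log{\left(\frac{9}{2} \right)}}{4}; F(5) = - \frac{\log{\left(\frac{11}{2} \right)}}{7} - \frac{3 \log{\left(2 \right)}}{28} + \frac{\log{\left(4 \right)}}{4}.
Integral = F(11/2) - F(5) = - \frac{\log{\left(4 \right)}}{4} - \frac{\log{\left(6 \right)}}{7} - \frac{3 \log{\left(\frac{5}{2} \right)}}{28} + \frac{3 \log{\left(2 \right)}}{28} + \frac{\log{\left(\frac{11}{2} \right)}}{7} + \frac{\log{\left(\frac{9}{2} \right)}}{4}.

Antiderivative: F(w) = - \frac{3 \log{\left(w - 3 \right)}}{28} + \frac{\log{\left(w - 1 \right)}}{4} - \frac{\log{\left(w + \frac{1}{2} \right)}}{7}; value = - \frac{\log{\left(4 \right)}}{4} - \frac{\log{\left(6 \right)}}{7} - \frac{3 \log{\left(\frac{5}{2} \right)}}{28} + \frac{3 \log{\left(2 \right)}}{28} + \frac{\log{\left(\frac{11}{2} \right)}}{7} + \frac{\log{\left(\frac{9}{2} \right)}}{4}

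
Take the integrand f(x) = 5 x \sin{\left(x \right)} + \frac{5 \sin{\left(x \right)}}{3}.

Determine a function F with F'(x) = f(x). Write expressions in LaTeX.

An antiderivative is F(x) = - 5 x \cos{\left(x \right)} + 5 \sin{\left(x \right)} - \frac{5 \cos{\left(x \right)}}{3}.

Integrate term by term and add the pieces.
Check: d/dx[- 5 x \cos{\left(x \right)} + 5 \sin{\left(x \right)} - \frac{5 \cos{\left(x \right)}}{3}] = 5 x \sin{\left(x \right)} + \frac{5 \sin{\left(x \right)}}{3} = f(x).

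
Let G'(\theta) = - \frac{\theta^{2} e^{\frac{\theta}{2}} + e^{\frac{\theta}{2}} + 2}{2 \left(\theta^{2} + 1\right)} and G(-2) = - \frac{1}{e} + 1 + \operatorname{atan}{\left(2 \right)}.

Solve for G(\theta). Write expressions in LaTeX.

Any candidate G(\theta) must reproduce the stated G'(\theta) exactly.
A general antiderivative is - e^{\frac{\theta}{2}} - \operatorname{atan}{\left(\theta \right)} + C.
The condition gives C = - \frac{1}{e} + 1 + \operatorname{atan}{\left(2 \right)} - (- \frac{1}{e} + \operatorname{atan}{\left(2 \right)}) = 1.
So G(\theta) = - e^{\frac{\theta}{2}} - \operatorname{atan}{\left(\theta \right)} + 1.
Check: d/d\theta[- e^{\frac{\theta}{2}} - \operatorname{atan}{\left(\theta \right)} + 1] = \frac{- \theta^{2} e^{\frac{\theta}{2}} - e^{\frac{\theta}{2}} - 2}{2 \theta^{2} + 2}, which equals G'(\theta).

G(\theta) = - e^{\frac{\theta}{2}} - \operatorname{atan}{\left(\theta \right)} + 1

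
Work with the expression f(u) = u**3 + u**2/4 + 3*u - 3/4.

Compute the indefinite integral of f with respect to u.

Integrate term by term and add the pieces.
Check: d/du[u**4/4 + u**3/12 + 3*u**2/2 - 3*u/4] = u**3 + u**2/4 + 3*u - 3/4 = f(u).

F(u) = u**4/4 + u**3/12 + 3*u**2/2 - 3*u/4 + C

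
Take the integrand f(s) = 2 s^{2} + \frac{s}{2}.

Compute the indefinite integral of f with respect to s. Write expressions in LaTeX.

F(s) = \frac{2 s^{3}}{3} + \frac{s^{2}}{4} + C

Integrate term by term and add the pieces.
Check: d/ds[\frac{2 s^{3}}{3} + \frac{s^{2}}{4}] = 2 s^{2} + \frac{s}{2} = f(s).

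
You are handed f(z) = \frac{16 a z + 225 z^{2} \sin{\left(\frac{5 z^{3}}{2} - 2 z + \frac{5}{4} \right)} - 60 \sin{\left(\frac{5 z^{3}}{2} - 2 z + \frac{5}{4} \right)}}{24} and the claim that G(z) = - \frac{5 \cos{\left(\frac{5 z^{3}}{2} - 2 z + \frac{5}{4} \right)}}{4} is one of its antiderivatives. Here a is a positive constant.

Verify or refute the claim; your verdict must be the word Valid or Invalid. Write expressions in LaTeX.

Invalid: d/dz[G] - f = - \frac{2 a z}{3}, which is not 0.

d/dz[G] = \frac{75 z^{2} \sin{\left(\frac{5 z^{3}}{2} - 2 z + \frac{5}{4} \right)}}{8} - \frac{5 \sin{\left(\frac{5 z^{3}}{2} - 2 z + \frac{5}{4} \right)}}{2}
d/dz[G] - f(z) = - \frac{2 a z}{3} != 0.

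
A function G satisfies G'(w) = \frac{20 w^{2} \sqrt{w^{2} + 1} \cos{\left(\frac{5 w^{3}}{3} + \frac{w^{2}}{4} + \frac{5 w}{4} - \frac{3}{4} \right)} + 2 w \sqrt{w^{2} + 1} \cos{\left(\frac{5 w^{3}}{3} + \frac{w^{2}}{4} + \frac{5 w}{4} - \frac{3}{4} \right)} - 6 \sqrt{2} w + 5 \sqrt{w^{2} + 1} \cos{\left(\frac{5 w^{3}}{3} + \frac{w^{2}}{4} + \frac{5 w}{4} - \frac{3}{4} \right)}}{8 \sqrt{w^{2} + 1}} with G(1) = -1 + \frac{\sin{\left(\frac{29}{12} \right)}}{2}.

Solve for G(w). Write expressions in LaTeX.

G(w) = - \frac{3 \sqrt{2 w^{2} + 2}}{4} + \frac{\sin{\left(\frac{5 w^{3}}{3} + \frac{w^{2}}{4} + \frac{5 w}{4} - \frac{3}{4} \right)}}{2} + \frac{1}{2}

A first test for any G(w): its w-derivative must equal the given G'(w).
A general antiderivative is - \frac{3 \sqrt{2 w^{2} + 2}}{4} + \frac{\sin{\left(\frac{5 w^{3}}{3} + \frac{w^{2}}{4} + \frac{5 w}{4} - \frac{3}{4} \right)}}{2} + C.
The condition gives C = -1 + \frac{\sin{\left(\frac{29}{12} \right)}}{2} - (- \frac{3}{2} + \frac{\sin{\left(\frac{29}{12} \right)}}{2}) = \frac{1}{2}.
So G(w) = - \frac{3 \sqrt{2 w^{2} + 2}}{4} + \frac{\sin{\left(\frac{5 w^{3}}{3} + \frac{w^{2}}{4} + \frac{5 w}{4} - \frac{3}{4} \right)}}{2} + \frac{1}{2}.
Check: d/dw[- \frac{3 \sqrt{2 w^{2} + 2}}{4} + \frac{\sin{\left(\frac{5 w^{3}}{3} + \frac{w^{2}}{4} + \frac{5 w}{4} - \frac{3}{4} \right)}}{2} + \frac{1}{2}] = \frac{20 w^{2} \sqrt{w^{2} + 1} \cos{\left(\frac{5 w^{3}}{3} + \frac{w^{2}}{4} + \frac{5 w}{4} - \frac{3}{4} \right)} + 2 w \sqrt{w^{2} + 1} \cos{\left(\frac{5 w^{3}}{3} + \frac{w^{2}}{4} + \frac{5 w}{4} - \frac{3}{4} \right)} - 6 \sqrt{2} w + 5 \sqrt{w^{2} + 1} \cos{\left(\frac{5 w^{3}}{3} + \frac{w^{2}}{4} + \frac{5 w}{4} - \frac{3}{4} \right)}}{8 \sqrt{w^{2} + 1}} = G'(w).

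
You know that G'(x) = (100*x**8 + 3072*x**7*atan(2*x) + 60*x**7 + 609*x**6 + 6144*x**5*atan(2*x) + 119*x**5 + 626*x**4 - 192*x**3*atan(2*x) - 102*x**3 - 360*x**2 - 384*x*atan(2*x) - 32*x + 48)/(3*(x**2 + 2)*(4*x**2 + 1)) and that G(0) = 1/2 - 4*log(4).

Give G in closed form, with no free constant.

Differentiate the proposed G(x) back; it has to land on the given G'(x).
A general antiderivative is 5*x**5/3 + 5*x**4/4 - 2*x**2/3 + 4*(1 - 4*x**2)**2*atan(2*x) - 4*log(2*x**2 + 4) + C.
The condition gives C = 1/2 - 4*log(4) - (-4*log(4)) = 1/2.
So G(x) = 5*x**5/3 + 64*x**4*atan(2*x) + 5*x**4/4 - 32*x**2*atan(2*x) - 2*x**2/3 - 4*log(2*x**2 + 4) + 4*atan(2*x) + 1/2.
Check: d/dx[5*x**5/3 + 64*x**4*atan(2*x) + 5*x**4/4 - 32*x**2*atan(2*x) - 2*x**2/3 - 4*log(2*x**2 + 4) + 4*atan(2*x) + 1/2] = (100*x**8 + 3072*x**7*atan(2*x) + 60*x**7 + 609*x**6 + 6144*x**5*atan(2*x) + 119*x**5 + 626*x**4 - 192*x**3*atan(2*x) - 102*x**3 - 360*x**2 - 384*x*atan(2*x) - 32*x + 48)/(12*x**4 + 27*x**2 + 6), which equals G'(x).

G(x) = 5*x**5/3 + 64*x**4*atan(2*x) + 5*x**4/4 - 32*x**2*atan(2*x) - 2*x**2/3 - 4*log(2*x**2 + 4) + 4*atan(2*x) + 1/2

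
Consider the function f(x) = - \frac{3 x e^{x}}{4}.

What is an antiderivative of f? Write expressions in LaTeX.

Recognize the product-rule pattern: f = u'v + uv' with u = \frac{3}{4} - \frac{3 x}{4}, v = e^{x}, so integration by parts undoes it.
Check: d/dx[- \frac{3 x e^{x}}{4} + \frac{3 e^{x}}{4}] = - \frac{3 x e^{x}}{4} = f(x).

An antiderivative is F(x) = - \frac{3 x e^{x}}{4} + \frac{3 e^{x}}{4}.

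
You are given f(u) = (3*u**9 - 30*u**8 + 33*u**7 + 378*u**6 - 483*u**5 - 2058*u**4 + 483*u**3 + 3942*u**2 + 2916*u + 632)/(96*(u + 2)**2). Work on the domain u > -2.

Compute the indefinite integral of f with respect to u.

F(u) = u**8/256 - u**7/16 + 21*u**6/64 - 7*u**5/16 - 133*u**4/128 + 21*u**3/16 + 189*u**2/64 + 27*u/16 + 1/(6*u + 12) + C

An antiderivative F(u) passes only if d/du[F] lands on f(u) exactly.
Check: d/du[u**8/256 - u**7/16 + 21*u**6/64 - 7*u**5/16 - 133*u**4/128 + 21*u**3/16 + 189*u**2/64 + 27*u/16 + 1/(6*u + 12)] = (3*u**9 - 30*u**8 + 33*u**7 + 378*u**6 - 483*u**5 - 2058*u**4 + 483*u**3 + 3942*u**2 + 2916*u + 632)/(96*u**2 + 384*u + 384), which equals f(u).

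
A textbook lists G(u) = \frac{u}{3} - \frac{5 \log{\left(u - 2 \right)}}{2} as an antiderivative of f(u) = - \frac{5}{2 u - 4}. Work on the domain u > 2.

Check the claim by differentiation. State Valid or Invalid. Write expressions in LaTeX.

Invalid: d/du[G] - f = \frac{1}{3}, which is not 0.

d/du[G] = \frac{2 u - 19}{6 u - 12}
d/du[G] - f(u) = \frac{1}{3} != 0.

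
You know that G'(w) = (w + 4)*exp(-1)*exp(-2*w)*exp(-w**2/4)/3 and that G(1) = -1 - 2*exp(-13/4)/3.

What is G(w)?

G'(w) matches the chain-rule pattern g'(h)*h' with inner function h(w) = -w**2/4 - 2*w - 1; substituting u = h(w) collapses the integral.
A general antiderivative is -2*exp(-w**2/4 - 2*w - 1)/3 + C.
The condition gives C = -1 - 2*exp(-13/4)/3 - (-2*exp(-13/4)/3) = -1.
So G(w) = -2*exp(-w**2/4 - 2*w - 1)/3 - 1.
Check: d/dw[-2*exp(-w**2/4 - 2*w - 1)/3 - 1] = (w + 4)*exp(-1)*exp(-2*w)*exp(-w**2/4)/3 = G'(w).

G(w) = -2*exp(-w**2/4 - 2*w - 1)/3 - 1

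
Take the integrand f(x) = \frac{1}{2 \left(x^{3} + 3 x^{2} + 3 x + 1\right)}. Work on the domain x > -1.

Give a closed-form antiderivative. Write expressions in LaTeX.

An antiderivative is F(x) = - \frac{1}{4 \left(x + 1\right)^{2}}.

Check any antiderivative F(x) by computing F'(x) and comparing it with f(x).
Check: d/dx[- \frac{1}{4 \left(x + 1\right)^{2}}] = \frac{1}{2 x^{3} + 6 x^{2} + 6 x + 2}, which equals f(x).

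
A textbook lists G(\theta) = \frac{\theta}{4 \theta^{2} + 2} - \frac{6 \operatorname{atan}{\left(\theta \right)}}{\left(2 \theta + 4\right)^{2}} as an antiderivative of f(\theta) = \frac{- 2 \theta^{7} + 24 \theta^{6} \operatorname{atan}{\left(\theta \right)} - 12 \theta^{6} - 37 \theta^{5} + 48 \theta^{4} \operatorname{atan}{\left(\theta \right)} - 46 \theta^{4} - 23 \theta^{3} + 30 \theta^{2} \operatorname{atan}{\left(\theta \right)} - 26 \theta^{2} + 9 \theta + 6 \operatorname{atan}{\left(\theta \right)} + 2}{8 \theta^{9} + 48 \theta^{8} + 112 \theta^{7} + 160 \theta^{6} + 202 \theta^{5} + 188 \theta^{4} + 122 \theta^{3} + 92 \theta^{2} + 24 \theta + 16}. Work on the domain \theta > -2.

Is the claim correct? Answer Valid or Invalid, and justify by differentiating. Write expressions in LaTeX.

Valid - the claim checks out under differentiation.

d/d\theta[G] = \frac{- 2 \theta^{7} + 24 \theta^{6} \operatorname{atan}{\left(\theta \right)} - 12 \theta^{6} - 37 \theta^{5} + 48 \theta^{4} \operatorname{atan}{\left(\theta \right)} - 46 \theta^{4} - 23 \theta^{3} + 30 \theta^{2} \operatorname{atan}{\left(\theta \right)} - 26 \theta^{2} + 9 \theta + 6 \operatorname{atan}{\left(\theta \right)} + 2}{8 \theta^{9} + 48 \theta^{8} + 112 \theta^{7} + 160 \theta^{6} + 202 \theta^{5} + 188 \theta^{4} + 122 \theta^{3} + 92 \theta^{2} + 24 \theta + 16}
This equals f(\theta) exactly, so the claim holds.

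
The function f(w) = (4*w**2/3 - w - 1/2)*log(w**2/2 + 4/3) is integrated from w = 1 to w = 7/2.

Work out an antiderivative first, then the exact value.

Antiderivative: F(w) = -8*w**3/27 + w**2/2 + 91*w/27 + (4*w**3/9 - w**2/2 - w/2)*log(w**2/2 + 4/3) - 4*log(w**2 + 8/3)/3 - 182*sqrt(6)*atan(sqrt(6)*w/4)/81; value = -182*sqrt(6)*atan(7*sqrt(6)/8)/81 - 4*log(179/12)/3 + 5*log(11/6)/9 + 355/216 + 4*log(11/3)/3 + 182*sqrt(6)*atan(sqrt(6)/4)/81 + 805*log(179/24)/72

Whatever form F(w) takes, F'(w) = f(w) is non-negotiable.
F(w) = -8*w**3/27 + w**2/2 + 91*w/27 + (4*w**3/9 - w**2/2 - w/2)*log(w**2/2 + 4/3) - 4*log(w**2 + 8/3)/3 - 182*sqrt(6)*atan(sqrt(6)*w/4)/81 is an antiderivative of f.
Check: d/dw[-8*w**3/27 + w**2/2 + 91*w/27 + (4*w**3/9 - w**2/2 - w/2)*log(w**2/2 + 4/3) - 4*log(w**2 + 8/3)/3 - 182*sqrt(6)*atan(sqrt(6)*w/4)/81] = 4*w**2*log(3*w**2 + 8)/3 - 4*w**2*log(6)/3 - w*log(3*w**2 + 8) + w*log(6) - log(3*w**2 + 8)/2 + log(6)/2, which equals f(w).
F(7/2) = -182*sqrt(6)*atan(7*sqrt(6)/8)/81 - 4*log(179/12)/3 + 1127/216 + 805*log(179/24)/72; F(1) = -182*sqrt(6)*atan(sqrt(6)/4)/81 - 4*log(11/3)/3 - 5*log(11/6)/9 + 193/54.
Integral = F(7/2) - F(1) = -182*sqrt(6)*atan(7*sqrt(6)/8)/81 - 4*log(179/12)/3 + 5*log(11/6)/9 + 355/216 + 4*log(11/3)/3 + 182*sqrt(6)*atan(sqrt(6)/4)/81 + 805*log(179/24)/72.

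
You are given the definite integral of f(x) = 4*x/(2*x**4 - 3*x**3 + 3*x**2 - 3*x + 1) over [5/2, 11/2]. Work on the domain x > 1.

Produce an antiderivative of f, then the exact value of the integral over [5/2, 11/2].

Antiderivative: F(x) = 2*log(x - 1) - 8*log(x - 1/2)/5 - log(x**2 + 1)/5 - 6*atan(x)/5; value = -8*log(5)/5 - 6*atan(11/2)/5 - 2*log(3/2) - log(125/4)/5 + log(29/4)/5 + 8*log(2)/5 + 6*atan(5/2)/5 + 2*log(9/2)

Factor the denominator ((x - 1)*(2*x - 1)*(x**2 + 1)) and decompose: f = -2*(x + 3)/(5*(x**2 + 1)) - 16/(5*(2*x - 1)) + 2/(x - 1); each piece integrates to a log, atan, or power term.
F(x) = 2*log(x - 1) - 8*log(x - 1/2)/5 - log(x**2 + 1)/5 - 6*atan(x)/5 is an antiderivative of f.
Check: d/dx[2*log(x - 1) - 8*log(x - 1/2)/5 - log(x**2 + 1)/5 - 6*atan(x)/5] = 4*x/(2*x**4 - 3*x**3 + 3*x**2 - 3*x + 1) = f(x).
F(11/2) = -8*log(5)/5 - 6*atan(11/2)/5 - log(125/4)/5 + 2*log(9/2); F(5/2) = -6*atan(5/2)/5 - 8*log(2)/5 - log(29/4)/5 + 2*log(3/2).
Integral = F(11/2) - F(5/2) = -8*log(5)/5 - 6*atan(11/2)/5 - 2*log(3/2) - log(125/4)/5 + log(29/4)/5 + 8*log(2)/5 + 6*atan(5/2)/5 + 2*log(9/2).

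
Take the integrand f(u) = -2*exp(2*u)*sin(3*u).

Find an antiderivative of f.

An antiderivative is F(u) = -4*exp(2*u)*sin(3*u)/13 + 6*exp(2*u)*cos(3*u)/13.

Whatever form F(u) takes, F'(u) = f(u) is non-negotiable.
Check: d/du[-4*exp(2*u)*sin(3*u)/13 + 6*exp(2*u)*cos(3*u)/13] = -2*exp(2*u)*sin(3*u) = f(u).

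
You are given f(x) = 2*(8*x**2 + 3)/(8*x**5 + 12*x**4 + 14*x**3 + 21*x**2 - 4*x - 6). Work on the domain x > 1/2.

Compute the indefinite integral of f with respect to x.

Factor the denominator ((2*x - 1)*(2*x + 1)*(2*x + 3)*(x**2 + 2)) and decompose: f = -26*(2*x - 3)/(153*(x**2 + 2)) + 21/(17*(2*x + 3)) - 10/(9*(2*x + 1)) + 5/(9*(2*x - 1)); each piece integrates to a log, atan, or power term.
Check: d/dx[(85*log(x - 1/2) - 170*log(x + 1/2) + 189*log(x + 3/2) - 52*log(x**2 + 2) + 78*sqrt(2)*atan(sqrt(2)*x/2))/306] = (16*x**2 + 6)/(8*x**5 + 12*x**4 + 14*x**3 + 21*x**2 - 4*x - 6), which equals f(x).

F(x) = (85*log(x - 1/2) - 170*log(x + 1/2) + 189*log(x + 3/2) - 52*log(x**2 + 2) + 78*sqrt(2)*atan(sqrt(2)*x/2))/306 + C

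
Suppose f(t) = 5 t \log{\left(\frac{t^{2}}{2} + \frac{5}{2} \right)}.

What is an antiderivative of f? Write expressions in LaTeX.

An antiderivative is F(t) = \frac{5 \left(t^{2} \log{\left(\frac{t^{2}}{2} + \frac{5}{2} \right)} - t^{2} + 5 \log{\left(t^{2} + 5 \right)}\right)}{2}.

Differentiate the proposed F(t) back; it has to land on f(t) exactly.
Check: d/dt[\frac{5 \left(t^{2} \log{\left(\frac{t^{2}}{2} + \frac{5}{2} \right)} - t^{2} + 5 \log{\left(t^{2} + 5 \right)}\right)}{2}] = 5 t \log{\left(t^{2} + 5 \right)} - 5 t \log{\left(2 \right)}, which equals f(t).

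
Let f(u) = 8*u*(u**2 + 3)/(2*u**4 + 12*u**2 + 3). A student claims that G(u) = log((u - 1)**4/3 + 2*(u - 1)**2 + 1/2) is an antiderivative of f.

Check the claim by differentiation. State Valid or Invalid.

d/du[G] = (8*u**3 - 24*u**2 + 48*u - 32)/(2*u**4 - 8*u**3 + 24*u**2 - 32*u + 17)
d/du[G] - f(u) = (16*u**6 - 48*u**5 + 96*u**4 - 112*u**3 + 312*u**2 - 264*u - 96)/(4*u**8 - 16*u**7 + 72*u**6 - 160*u**5 + 328*u**4 - 408*u**3 + 276*u**2 - 96*u + 51) != 0.

Invalid: d/du[G] - f = (16*u**6 - 48*u**5 + 96*u**4 - 112*u**3 + 312*u**2 - 264*u - 96)/(4*u**8 - 16*u**7 + 72*u**6 - 160*u**5 + 328*u**4 - 408*u**3 + 276*u**2 - 96*u + 51), which is not 0.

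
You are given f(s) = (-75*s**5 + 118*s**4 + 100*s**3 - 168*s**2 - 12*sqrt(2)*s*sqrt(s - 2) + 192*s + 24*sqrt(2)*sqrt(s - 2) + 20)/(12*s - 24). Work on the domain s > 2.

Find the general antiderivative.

Since d/ds undoes antidifferentiation here, F'(s) = f(s) is required of F(s).
Check: d/ds[-(15*s**5 + 8*s**4 - 12*s**3 + 48*s**2 + 8*sqrt(2)*s*sqrt(s - 2) - 16*sqrt(2)*sqrt(s - 2) - 20*log(s - 2) + 12)/12] = (-75*s**5*sqrt(s - 2) + 118*s**4*sqrt(s - 2) + 100*s**3*sqrt(s - 2) - 168*s**2*sqrt(s - 2) - 12*sqrt(2)*s**2 + 192*s*sqrt(s - 2) + 48*sqrt(2)*s + 20*sqrt(s - 2) - 48*sqrt(2))/(12*s*sqrt(s - 2) - 24*sqrt(s - 2)), which equals f(s).

F(s) = -(15*s**5 + 8*s**4 - 12*s**3 + 48*s**2 + 8*sqrt(2)*s*sqrt(s - 2) - 16*sqrt(2)*sqrt(s - 2) - 20*log(s - 2) + 12)/12 + C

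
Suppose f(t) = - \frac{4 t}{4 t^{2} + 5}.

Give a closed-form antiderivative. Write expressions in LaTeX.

The substitution u = 2 t^{2} + \frac{5}{2} works: f is exactly (dF/du)*(du/dt) for that inner function.
Check: d/dt[- \frac{\log{\left(2 t^{2} + \frac{5}{2} \right)}}{2}] = - \frac{4 t}{4 t^{2} + 5} = f(t).

An antiderivative is F(t) = - \frac{\log{\left(2 t^{2} + \frac{5}{2} \right)}}{2}.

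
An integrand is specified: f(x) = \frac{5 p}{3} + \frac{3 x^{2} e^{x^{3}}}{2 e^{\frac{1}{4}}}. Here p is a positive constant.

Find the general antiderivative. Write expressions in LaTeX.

F(x) = \frac{5 p x}{3} + \frac{e^{x^{3}}}{2 e^{\frac{1}{4}}} + C

Differentiate the proposed F(x) back; it has to land on f(x) exactly.
Check: d/dx[\frac{5 p x}{3} + \frac{e^{x^{3}}}{2 e^{\frac{1}{4}}}] = \frac{10 p e^{\frac{1}{4}} + 9 x^{2} e^{x^{3}}}{6 e^{\frac{1}{4}}}, which equals f(x).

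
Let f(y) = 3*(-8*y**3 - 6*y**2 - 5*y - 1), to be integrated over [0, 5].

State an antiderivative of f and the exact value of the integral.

Antiderivative: F(y) = -3*(2*y**2 + y + 1)**2/2; value = -9405/2

f matches the chain-rule pattern g'(h)*h' with inner function h(y) = 2*y**2 + y + 1; substituting u = h(y) collapses the integral.
F(y) = -3*(2*y**2 + y + 1)**2/2 is an antiderivative of f.
Check: d/dy[-3*(2*y**2 + y + 1)**2/2] = -24*y**3 - 18*y**2 - 15*y - 3, which equals f(y).
F(5) = -4704; F(0) = -3/2.
Integral = F(5) - F(0) = -9405/2.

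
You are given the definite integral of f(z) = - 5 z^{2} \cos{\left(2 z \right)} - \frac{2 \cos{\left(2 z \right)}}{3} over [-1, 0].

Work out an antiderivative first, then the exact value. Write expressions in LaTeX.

Antiderivative: F(z) = - \frac{5 z^{2} \sin{\left(2 z \right)}}{2} - \frac{5 z \cos{\left(2 z \right)}}{2} + \frac{11 \sin{\left(2 z \right)}}{12}; value = - \frac{19 \sin{\left(2 \right)}}{12} - \frac{5 \cos{\left(2 \right)}}{2}

The integrand splits into summands that can be handled one at a time.
F(z) = - \frac{5 z^{2} \sin{\left(2 z \right)}}{2} - \frac{5 z \cos{\left(2 z \right)}}{2} + \frac{11 \sin{\left(2 z \right)}}{12} is an antiderivative of f.
Check: d/dz[- \frac{5 z^{2} \sin{\left(2 z \right)}}{2} - \frac{5 z \cos{\left(2 z \right)}}{2} + \frac{11 \sin{\left(2 z \right)}}{12}] = - 5 z^{2} \cos{\left(2 z \right)} - \frac{2 \cos{\left(2 z \right)}}{3} = f(z).
F(0) = 0; F(-1) = \frac{5 \cos{\left(2 \right)}}{2} + \frac{19 \sin{\left(2 \right)}}{12}.
Integral = F(0) - F(-1) = - \frac{19 \sin{\left(2 \right)}}{12} - \frac{5 \cos{\left(2 \right)}}{2}.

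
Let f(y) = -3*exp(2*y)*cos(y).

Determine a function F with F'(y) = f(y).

An antiderivative is F(y) = -3*exp(2*y)*sin(y)/5 - 6*exp(2*y)*cos(y)/5.

Check any antiderivative F(y) by computing F'(y) and comparing it with f(y).
Check: d/dy[-3*exp(2*y)*sin(y)/5 - 6*exp(2*y)*cos(y)/5] = -3*exp(2*y)*cos(y) = f(y).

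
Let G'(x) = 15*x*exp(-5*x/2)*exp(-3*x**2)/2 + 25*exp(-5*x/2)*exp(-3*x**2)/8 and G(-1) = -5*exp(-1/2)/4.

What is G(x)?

G'(x) matches the chain-rule pattern g'(h)*h' with inner function h(x) = -3*x**2 - 5*x/2; substituting u = h(x) collapses the integral.
A general antiderivative is -5*exp(-3*x**2 - 5*x/2)/4 + C.
The condition gives C = -5*exp(-1/2)/4 - (-5*exp(-1/2)/4) = 0.
So G(x) = -5*exp(-5*x/2)*exp(-3*x**2)/4.
Check: d/dx[-5*exp(-5*x/2)*exp(-3*x**2)/4] = (60*x + 25)*exp(-5*x/2)*exp(-3*x**2)/8, which equals G'(x).

G(x) = -5*exp(-5*x/2)*exp(-3*x**2)/4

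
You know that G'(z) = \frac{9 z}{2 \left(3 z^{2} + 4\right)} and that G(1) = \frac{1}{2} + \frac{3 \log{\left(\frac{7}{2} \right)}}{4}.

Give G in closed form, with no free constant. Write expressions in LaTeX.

The substitution u = \frac{3 z^{2}}{2} + 2 works: G'(z) is exactly (dG/du)*(du/dz) for that inner function.
A general antiderivative is \frac{3 \log{\left(\frac{3 z^{2}}{2} + 2 \right)}}{4} + C.
The condition gives C = \frac{1}{2} + \frac{3 \log{\left(\frac{7}{2} \right)}}{4} - (\frac{3 \log{\left(\frac{7}{2} \right)}}{4}) = \frac{1}{2}.
So G(z) = \frac{3 \log{\left(\frac{3 z^{2}}{2} + 2 \right)}}{4} + \frac{1}{2}.
Check: d/dz[\frac{3 \log{\left(\frac{3 z^{2}}{2} + 2 \right)}}{4} + \frac{1}{2}] = \frac{9 z}{6 z^{2} + 8}, which equals G'(z).

G(z) = \frac{3 \log{\left(\frac{3 z^{2}}{2} + 2 \right)}}{4} + \frac{1}{2}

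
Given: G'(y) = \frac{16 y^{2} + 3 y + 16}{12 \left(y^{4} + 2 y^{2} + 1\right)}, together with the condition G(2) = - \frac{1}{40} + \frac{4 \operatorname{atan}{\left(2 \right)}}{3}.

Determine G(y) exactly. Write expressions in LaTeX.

Since d/dy undoes antidifferentiation here, G(y) must give back the stated G'(y).
A general antiderivative is \frac{4 \operatorname{atan}{\left(y \right)}}{3} - \frac{1}{4 \left(2 y^{2} + 2\right)} + C.
The condition gives C = - \frac{1}{40} + \frac{4 \operatorname{atan}{\left(2 \right)}}{3} - (- \frac{1}{40} + \frac{4 \operatorname{atan}{\left(2 \right)}}{3}) = 0.
So G(y) = \frac{32 \left(y^{2} + 1\right) \operatorname{atan}{\left(y \right)} - 3}{24 \left(y^{2} + 1\right)}.
Check: d/dy[\frac{32 \left(y^{2} + 1\right) \operatorname{atan}{\left(y \right)} - 3}{24 \left(y^{2} + 1\right)}] = \frac{16 y^{2} + 3 y + 16}{12 y^{4} + 24 y^{2} + 12}, which equals G'(y).

G(y) = \frac{32 \left(y^{2} + 1\right) \operatorname{atan}{\left(y \right)} - 3}{24 \left(y^{2} + 1\right)}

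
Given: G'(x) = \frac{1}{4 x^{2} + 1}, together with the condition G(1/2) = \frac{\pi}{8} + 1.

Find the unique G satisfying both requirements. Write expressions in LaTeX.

G(x) = \frac{\operatorname{atan}{\left(2 x \right)}}{2} + 1

Whatever form G(x) takes, its d/dx must return the stated G'(x).
A general antiderivative is \frac{\operatorname{atan}{\left(2 x \right)}}{2} + C.
The condition gives C = \frac{\pi}{8} + 1 - (\frac{\pi}{8}) = 1.
So G(x) = \frac{\operatorname{atan}{\left(2 x \right)}}{2} + 1.
Check: d/dx[\frac{\operatorname{atan}{\left(2 x \right)}}{2} + 1] = \frac{1}{4 x^{2} + 1} = G'(x).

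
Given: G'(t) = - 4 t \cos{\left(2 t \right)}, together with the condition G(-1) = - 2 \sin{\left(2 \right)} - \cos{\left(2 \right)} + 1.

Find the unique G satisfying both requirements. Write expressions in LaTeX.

G(t) = - 2 t \sin{\left(2 t \right)} - \cos{\left(2 t \right)} + 1

Whatever form G(t) takes, its d/dt must return the stated G'(t).
A general antiderivative is - 2 t \sin{\left(2 t \right)} - \cos{\left(2 t \right)} + C.
The condition gives C = - 2 \sin{\left(2 \right)} - \cos{\left(2 \right)} + 1 - (- 2 \sin{\left(2 \right)} - \cos{\left(2 \right)}) = 1.
So G(t) = - 2 t \sin{\left(2 t \right)} - \cos{\left(2 t \right)} + 1.
Check: d/dt[- 2 t \sin{\left(2 t \right)} - \cos{\left(2 t \right)} + 1] = - 4 t \cos{\left(2 t \right)} = G'(t).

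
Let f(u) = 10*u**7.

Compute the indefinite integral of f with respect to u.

F(u) = 5*u**8/4 + C

An antiderivative F(u) passes only if d/du[F] lands on f(u) exactly.
Check: d/du[5*u**8/4] = 10*u**7 = f(u).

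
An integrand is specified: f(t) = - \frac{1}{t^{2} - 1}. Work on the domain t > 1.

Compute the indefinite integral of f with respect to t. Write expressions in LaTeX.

The denominator factors as \left(t - 1\right) \left(t + 1\right); partial fractions split f into directly integrable pieces: \frac{1}{2 \left(t + 1\right)} - \frac{1}{2 \left(t - 1\right)}.
Check: d/dt[- \frac{\log{\left(t - 1 \right)}}{2} + \frac{\log{\left(t + 1 \right)}}{2}] = - \frac{1}{t^{2} - 1} = f(t).

F(t) = - \frac{\log{\left(t - 1 \right)}}{2} + \frac{\log{\left(t + 1 \right)}}{2} + C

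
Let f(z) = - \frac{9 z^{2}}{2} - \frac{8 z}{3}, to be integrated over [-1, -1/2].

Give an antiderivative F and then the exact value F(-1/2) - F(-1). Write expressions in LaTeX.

The integrand splits into summands that can be handled one at a time.
F(z) = - \frac{3 z^{3}}{2} - \frac{4 z^{2}}{3} is an antiderivative of f.
Check: d/dz[- \frac{3 z^{3}}{2} - \frac{4 z^{2}}{3}] = - \frac{9 z^{2}}{2} - \frac{8 z}{3} = f(z).
F(-1/2) = - \frac{7}{48}; F(-1) = \frac{1}{6}.
Integral = F(-1/2) - F(-1) = - \frac{5}{16}.

Antiderivative: F(z) = - \frac{3 z^{3}}{2} - \frac{4 z^{2}}{3}; value = - \frac{5}{16}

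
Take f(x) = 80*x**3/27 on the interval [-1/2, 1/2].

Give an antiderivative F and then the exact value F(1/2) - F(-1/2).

Antiderivative: F(x) = 20*x**4/27; value = 0

For F(x) to be correct the identity F'(x) - f(x) = 0 must hold.
F(x) = 20*x**4/27 is an antiderivative of f.
Check: d/dx[20*x**4/27] = 80*x**3/27 = f(x).
F(1/2) = 5/108; F(-1/2) = 5/108.
Integral = F(1/2) - F(-1/2) = 0.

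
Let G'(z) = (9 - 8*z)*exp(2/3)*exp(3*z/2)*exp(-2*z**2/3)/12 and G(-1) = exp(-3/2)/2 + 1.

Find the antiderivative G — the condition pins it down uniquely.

G(z) = exp(2/3)*exp(3*z/2)*exp(-2*z**2/3)/2 + 1

The substitution u = -2*z**2/3 + 3*z/2 + 2/3 works: G'(z) is exactly (dG/du)*(du/dz) for that inner function.
A general antiderivative is exp(-2*z**2/3 + 3*z/2 + 2/3)/2 + C.
The condition gives C = exp(-3/2)/2 + 1 - (exp(-3/2)/2) = 1.
So G(z) = exp(2/3)*exp(3*z/2)*exp(-2*z**2/3)/2 + 1.
Check: d/dz[exp(2/3)*exp(3*z/2)*exp(-2*z**2/3)/2 + 1] = (-8*z*exp(2/3)*exp(3*z/2) + 9*exp(2/3)*exp(3*z/2))*exp(-2*z**2/3)/12, which equals G'(z).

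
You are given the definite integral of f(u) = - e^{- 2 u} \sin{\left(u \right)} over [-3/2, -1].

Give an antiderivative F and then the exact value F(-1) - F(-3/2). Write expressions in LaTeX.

Antiderivative: F(u) = \frac{\left(2 \sin{\left(u \right)} + \cos{\left(u \right)}\right) e^{- 2 u}}{5}; value = - \frac{2 e^{2} \sin{\left(1 \right)}}{5} - \frac{e^{3} \cos{\left(\frac{3}{2} \right)}}{5} + \frac{e^{2} \cos{\left(1 \right)}}{5} + \frac{2 e^{3} \sin{\left(\frac{3}{2} \right)}}{5}

For F(u) to be correct the identity F'(u) - f(u) = 0 must hold.
F(u) = \frac{\left(2 \sin{\left(u \right)} + \cos{\left(u \right)}\right) e^{- 2 u}}{5} is an antiderivative of f.
Check: d/du[\frac{\left(2 \sin{\left(u \right)} + \cos{\left(u \right)}\right) e^{- 2 u}}{5}] = - e^{- 2 u} \sin{\left(u \right)} = f(u).
F(-1) = - \frac{2 e^{2} \sin{\left(1 \right)}}{5} + \frac{e^{2} \cos{\left(1 \right)}}{5}; F(-3/2) = - \frac{2 e^{3} \sin{\left(\frac{3}{2} \right)}}{5} + \frac{e^{3} \cos{\left(\frac{3}{2} \right)}}{5}.
Integral = F(-1) - F(-3/2) = - \frac{2 e^{2} \sin{\left(1 \right)}}{5} - \frac{e^{3} \cos{\left(\frac{3}{2} \right)}}{5} + \frac{e^{2} \cos{\left(1 \right)}}{5} + \frac{2 e^{3} \sin{\left(\frac{3}{2} \right)}}{5}.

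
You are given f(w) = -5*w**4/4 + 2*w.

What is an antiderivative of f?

Integrate term by term and add the pieces.
Check: d/dw[-w**5/4 + w**2] = -5*w**4/4 + 2*w = f(w).

An antiderivative is F(w) = -w**5/4 + w**2.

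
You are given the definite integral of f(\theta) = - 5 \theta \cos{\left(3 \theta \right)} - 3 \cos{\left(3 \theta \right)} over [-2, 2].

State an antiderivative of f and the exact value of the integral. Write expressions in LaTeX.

Antiderivative: F(\theta) = - \frac{15 \theta \sin{\left(3 \theta \right)} + 9 \sin{\left(3 \theta \right)} + 5 \cos{\left(3 \theta \right)}}{9}; value = - 2 \sin{\left(6 \right)}

Integrate term by term and add the pieces.
F(\theta) = - \frac{15 \theta \sin{\left(3 \theta \right)} + 9 \sin{\left(3 \theta \right)} + 5 \cos{\left(3 \theta \right)}}{9} is an antiderivative of f.
Check: d/d\theta[- \frac{15 \theta \sin{\left(3 \theta \right)} + 9 \sin{\left(3 \theta \right)} + 5 \cos{\left(3 \theta \right)}}{9}] = - 5 \theta \cos{\left(3 \theta \right)} - 3 \cos{\left(3 \theta \right)} = f(\theta).
F(2) = - \frac{5 \cos{\left(6 \right)}}{9} - \frac{13 \sin{\left(6 \right)}}{3}; F(-2) = - \frac{5 \cos{\left(6 \right)}}{9} - \frac{7 \sin{\left(6 \right)}}{3}.
Integral = F(2) - F(-2) = - 2 \sin{\left(6 \right)}.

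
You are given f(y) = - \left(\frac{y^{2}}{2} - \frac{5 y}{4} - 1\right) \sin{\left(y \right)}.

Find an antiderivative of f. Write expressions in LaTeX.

An antiderivative is F(y) = \frac{2 y^{2} \cos{\left(y \right)} - 4 y \sin{\left(y \right)} - 5 y \cos{\left(y \right)} + 5 \sin{\left(y \right)} - 8 \cos{\left(y \right)}}{4}.

Check any antiderivative F(y) by computing F'(y) and comparing it with f(y).
Check: d/dy[\frac{2 y^{2} \cos{\left(y \right)} - 4 y \sin{\left(y \right)} - 5 y \cos{\left(y \right)} + 5 \sin{\left(y \right)} - 8 \cos{\left(y \right)}}{4}] = - \frac{y^{2} \sin{\left(y \right)}}{2} + \frac{5 y \sin{\left(y \right)}}{4} + \sin{\left(y \right)}, which equals f(y).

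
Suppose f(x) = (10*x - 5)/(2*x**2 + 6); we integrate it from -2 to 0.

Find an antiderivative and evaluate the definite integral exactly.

Differentiate the proposed F(x) back; it has to land on f(x) exactly.
F(x) = 5*log(x**2 + 3)/2 - 5*sqrt(3)*atan(sqrt(3)*x/3)/6 is an antiderivative of f.
Check: d/dx[5*log(x**2 + 3)/2 - 5*sqrt(3)*atan(sqrt(3)*x/3)/6] = (10*x - 5)/(2*x**2 + 6) = f(x).
F(0) = 5*log(3)/2; F(-2) = 5*sqrt(3)*atan(2*sqrt(3)/3)/6 + 5*log(7)/2.
Integral = F(0) - F(-2) = -5*log(7)/2 - 5*sqrt(3)*atan(2*sqrt(3)/3)/6 + 5*log(3)/2.

Antiderivative: F(x) = 5*log(x**2 + 3)/2 - 5*sqrt(3)*atan(sqrt(3)*x/3)/6; value = -5*log(7)/2 - 5*sqrt(3)*atan(2*sqrt(3)/3)/6 + 5*log(3)/2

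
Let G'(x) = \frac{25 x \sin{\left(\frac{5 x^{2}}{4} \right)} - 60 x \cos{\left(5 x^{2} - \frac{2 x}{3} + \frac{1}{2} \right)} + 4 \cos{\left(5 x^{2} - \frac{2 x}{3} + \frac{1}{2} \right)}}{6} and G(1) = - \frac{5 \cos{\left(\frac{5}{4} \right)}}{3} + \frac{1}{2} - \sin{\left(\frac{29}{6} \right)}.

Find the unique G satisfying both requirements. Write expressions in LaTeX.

G(x) = - \sin{\left(5 x^{2} - \frac{2 x}{3} + \frac{1}{2} \right)} - \frac{5 \cos{\left(\frac{5 x^{2}}{4} \right)}}{3} + \frac{1}{2}

For G(x) to be correct, d/dx[G] must agree with the stated G'(x) identically.
A general antiderivative is - \sin{\left(5 x^{2} - \frac{2 x}{3} + \frac{1}{2} \right)} - \frac{5 \cos{\left(\frac{5 x^{2}}{4} \right)}}{3} + C.
The condition gives C = - \frac{5 \cos{\left(\frac{5}{4} \right)}}{3} + \frac{1}{2} - \sin{\left(\frac{29}{6} \right)} - (- \frac{5 \cos{\left(\frac{5}{4} \right)}}{3} - \sin{\left(\frac{29}{6} \right)}) = \frac{1}{2}.
So G(x) = - \sin{\left(5 x^{2} - \frac{2 x}{3} + \frac{1}{2} \right)} - \frac{5 \cos{\left(\frac{5 x^{2}}{4} \right)}}{3} + \frac{1}{2}.
Check: d/dx[- \sin{\left(5 x^{2} - \frac{2 x}{3} + \frac{1}{2} \right)} - \frac{5 \cos{\left(\frac{5 x^{2}}{4} \right)}}{3} + \frac{1}{2}] = \frac{25 x \sin{\left(\frac{5 x^{2}}{4} \right)}}{6} - 10 x \cos{\left(5 x^{2} - \frac{2 x}{3} + \frac{1}{2} \right)} + \frac{2 \cos{\left(5 x^{2} - \frac{2 x}{3} + \frac{1}{2} \right)}}{3}, which equals G'(x).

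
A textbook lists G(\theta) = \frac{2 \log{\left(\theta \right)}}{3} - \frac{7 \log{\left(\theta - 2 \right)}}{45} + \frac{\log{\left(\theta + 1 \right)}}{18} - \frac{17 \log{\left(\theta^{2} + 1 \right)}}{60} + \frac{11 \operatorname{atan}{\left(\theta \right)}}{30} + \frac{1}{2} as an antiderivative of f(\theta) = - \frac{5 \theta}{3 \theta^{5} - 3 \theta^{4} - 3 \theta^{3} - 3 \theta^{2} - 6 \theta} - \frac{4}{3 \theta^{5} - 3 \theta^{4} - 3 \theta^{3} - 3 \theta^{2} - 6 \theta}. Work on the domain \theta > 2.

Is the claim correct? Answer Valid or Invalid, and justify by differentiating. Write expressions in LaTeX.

Valid - differentiating G returns exactly f.

d/d\theta[G] = \frac{- 5 \theta - 4}{3 \theta^{5} - 3 \theta^{4} - 3 \theta^{3} - 3 \theta^{2} - 6 \theta}
This equals f(\theta) exactly, so the claim holds.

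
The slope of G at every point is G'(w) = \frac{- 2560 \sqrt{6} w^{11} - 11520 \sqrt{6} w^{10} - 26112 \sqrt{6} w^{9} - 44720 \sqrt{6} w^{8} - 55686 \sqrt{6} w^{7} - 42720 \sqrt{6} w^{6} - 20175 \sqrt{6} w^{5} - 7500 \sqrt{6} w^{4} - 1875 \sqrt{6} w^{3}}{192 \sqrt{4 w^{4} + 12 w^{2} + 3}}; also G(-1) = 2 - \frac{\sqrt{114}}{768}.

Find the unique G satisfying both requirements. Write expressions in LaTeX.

G(w) = \frac{\sqrt{6} \left(- 256 w^{8} \sqrt{4 w^{4} + 12 w^{2} + 3} - 1280 w^{7} \sqrt{4 w^{4} + 12 w^{2} + 3} - 2400 w^{6} \sqrt{4 w^{4} + 12 w^{2} + 3} - 2000 w^{5} \sqrt{4 w^{4} + 12 w^{2} + 3} - 625 w^{4} \sqrt{4 w^{4} + 12 w^{2} + 3} + 256 \sqrt{6}\right)}{768}

G'(w) has the shape u'v + uv' for u = - 2 \left(w^{2} + \frac{5 w}{4}\right)^{4} and v = \sqrt{\frac{2 w^{4}}{3} + 2 w^{2} + \frac{1}{2}} — it is the derivative of the product u*v.
A general antiderivative is - 2 \left(w^{2} + \frac{5 w}{4}\right)^{4} \sqrt{\frac{2 w^{4}}{3} + 2 w^{2} + \frac{1}{2}} + C.
The condition gives C = 2 - \frac{\sqrt{114}}{768} - (- \frac{\sqrt{114}}{768}) = 2.
So G(w) = \frac{\sqrt{6} \left(- 256 w^{8} \sqrt{4 w^{4} + 12 w^{2} + 3} - 1280 w^{7} \sqrt{4 w^{4} + 12 w^{2} + 3} - 2400 w^{6} \sqrt{4 w^{4} + 12 w^{2} + 3} - 2000 w^{5} \sqrt{4 w^{4} + 12 w^{2} + 3} - 625 w^{4} \sqrt{4 w^{4} + 12 w^{2} + 3} + 256 \sqrt{6}\right)}{768}.
Check: d/dw[\frac{\sqrt{6} \left(- 256 w^{8} \sqrt{4 w^{4} + 12 w^{2} + 3} - 1280 w^{7} \sqrt{4 w^{4} + 12 w^{2} + 3} - 2400 w^{6} \sqrt{4 w^{4} + 12 w^{2} + 3} - 2000 w^{5} \sqrt{4 w^{4} + 12 w^{2} + 3} - 625 w^{4} \sqrt{4 w^{4} + 12 w^{2} + 3} + 256 \sqrt{6}\right)}{768}] = \frac{- 2560 \sqrt{6} w^{11} - 11520 \sqrt{6} w^{10} - 26112 \sqrt{6} w^{9} - 44720 \sqrt{6} w^{8} - 55686 \sqrt{6} w^{7} - 42720 \sqrt{6} w^{6} - 20175 \sqrt{6} w^{5} - 7500 \sqrt{6} w^{4} - 1875 \sqrt{6} w^{3}}{192 \sqrt{4 w^{4} + 12 w^{2} + 3}} = G'(w).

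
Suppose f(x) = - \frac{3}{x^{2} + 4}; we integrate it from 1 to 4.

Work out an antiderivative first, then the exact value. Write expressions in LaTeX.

A first test for any F(x): its x-derivative must equal f(x) identically.
F(x) = - \frac{3 \operatorname{atan}{\left(\frac{x}{2} \right)}}{2} is an antiderivative of f.
Check: d/dx[- \frac{3 \operatorname{atan}{\left(\frac{x}{2} \right)}}{2}] = - \frac{3}{x^{2} + 4} = f(x).
F(4) = - \frac{3 \operatorname{atan}{\left(2 \right)}}{2}; F(1) = - \frac{3 \operatorname{atan}{\left(\frac{1}{2} \right)}}{2}.
Integral = F(4) - F(1) = - \frac{3 \operatorname{atan}{\left(2 \right)}}{2} + \frac{3 \operatorname{atan}{\left(\frac{1}{2} \right)}}{2}.

Antiderivative: F(x) = - \frac{3 \operatorname{atan}{\left(\frac{x}{2} \right)}}{2}; value = - \frac{3 \operatorname{atan}{\left(2 \right)}}{2} + \frac{3 \operatorname{atan}{\left(\frac{1}{2} \right)}}{2}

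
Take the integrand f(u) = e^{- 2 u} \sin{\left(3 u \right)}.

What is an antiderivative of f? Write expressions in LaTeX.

An antiderivative is F(u) = - \frac{2 e^{- 2 u} \sin{\left(3 u \right)}}{13} - \frac{3 e^{- 2 u} \cos{\left(3 u \right)}}{13}.

Recover f(u) by differentiating a candidate F(u); any mismatch rules it out.
Check: d/du[- \frac{2 e^{- 2 u} \sin{\left(3 u \right)}}{13} - \frac{3 e^{- 2 u} \cos{\left(3 u \right)}}{13}] = e^{- 2 u} \sin{\left(3 u \right)} = f(u).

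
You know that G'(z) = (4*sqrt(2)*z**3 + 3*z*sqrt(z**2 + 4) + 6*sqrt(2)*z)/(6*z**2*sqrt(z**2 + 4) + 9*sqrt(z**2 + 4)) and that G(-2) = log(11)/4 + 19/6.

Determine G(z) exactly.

G(z) = 4*sqrt(z**2/2 + 2)/3 + log(2*z**2 + 3)/4 + 1/2

A first test for any G(z): its z-derivative must equal the given G'(z).
A general antiderivative is 4*sqrt(z**2/2 + 2)/3 + log(2*z**2 + 3)/4 + C.
The condition gives C = log(11)/4 + 19/6 - (log(11)/4 + 8/3) = 1/2.
So G(z) = 4*sqrt(z**2/2 + 2)/3 + log(2*z**2 + 3)/4 + 1/2.
Check: d/dz[4*sqrt(z**2/2 + 2)/3 + log(2*z**2 + 3)/4 + 1/2] = (4*sqrt(2)*z**3 + 3*z*sqrt(z**2 + 4) + 6*sqrt(2)*z)/(6*z**2*sqrt(z**2 + 4) + 9*sqrt(z**2 + 4)) = G'(z).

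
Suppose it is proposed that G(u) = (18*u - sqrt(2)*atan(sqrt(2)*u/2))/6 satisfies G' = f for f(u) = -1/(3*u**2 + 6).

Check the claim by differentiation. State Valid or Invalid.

Invalid: d/du[G] - f = 3, which is not 0.

d/du[G] = (9*u**2 + 17)/(3*u**2 + 6)
d/du[G] - f(u) = 3 != 0.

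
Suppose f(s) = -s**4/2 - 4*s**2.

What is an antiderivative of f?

The integrand splits into summands that can be handled one at a time.
Check: d/ds[-s**5/10 - 4*s**3/3] = -s**4/2 - 4*s**2 = f(s).

An antiderivative is F(s) = -s**5/10 - 4*s**3/3.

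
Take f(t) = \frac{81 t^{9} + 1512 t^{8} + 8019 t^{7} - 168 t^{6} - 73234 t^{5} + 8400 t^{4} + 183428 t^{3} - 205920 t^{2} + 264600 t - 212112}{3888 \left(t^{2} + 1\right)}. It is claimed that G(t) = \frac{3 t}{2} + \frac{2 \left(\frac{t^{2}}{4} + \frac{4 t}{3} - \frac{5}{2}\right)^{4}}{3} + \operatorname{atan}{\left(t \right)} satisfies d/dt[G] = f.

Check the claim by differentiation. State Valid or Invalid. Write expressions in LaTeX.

d/dt[G] = \frac{81 t^{9} + 1512 t^{8} + 8019 t^{7} - 168 t^{6} - 73234 t^{5} + 8400 t^{4} + 183428 t^{3} - 200088 t^{2} + 264600 t - 206280}{3888 t^{2} + 3888}
d/dt[G] - f(t) = \frac{3}{2} != 0.

Invalid: d/dt[G] - f = \frac{3}{2}, which is not 0.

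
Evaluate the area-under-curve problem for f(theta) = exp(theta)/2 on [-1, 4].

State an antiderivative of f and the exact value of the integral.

Antiderivative: F(theta) = exp(theta)/2; value = -exp(-1)/2 + exp(4)/2

A first test for any F(theta): its theta-derivative must equal f(theta) identically.
F(theta) = exp(theta)/2 is an antiderivative of f.
Check: d/dtheta[exp(theta)/2] = exp(theta)/2 = f(theta).
F(4) = exp(4)/2; F(-1) = exp(-1)/2.
Integral = F(4) - F(-1) = -exp(-1)/2 + exp(4)/2.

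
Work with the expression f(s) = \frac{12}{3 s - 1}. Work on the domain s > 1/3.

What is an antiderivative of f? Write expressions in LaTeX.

An antiderivative is F(s) = 4 \log{\left(3 s - 1 \right)}.

Any candidate F(s) must reproduce f(s) exactly when differentiated.
Check: d/ds[4 \log{\left(3 s - 1 \right)}] = \frac{12}{3 s - 1} = f(s).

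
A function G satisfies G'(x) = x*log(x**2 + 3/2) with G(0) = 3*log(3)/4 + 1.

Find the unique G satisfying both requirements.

G(x) = x**2*log(x**2 + 3/2)/2 - x**2/2 + 3*log(2*x**2 + 3)/4 + 1

A first test for any G(x): its x-derivative must equal the given G'(x).
A general antiderivative is x**2*log(x**2 + 3/2)/2 - x**2/2 + 3*log(2*x**2 + 3)/4 + C.
The condition gives C = 3*log(3)/4 + 1 - (3*log(3)/4) = 1.
So G(x) = x**2*log(x**2 + 3/2)/2 - x**2/2 + 3*log(2*x**2 + 3)/4 + 1.
Check: d/dx[x**2*log(x**2 + 3/2)/2 - x**2/2 + 3*log(2*x**2 + 3)/4 + 1] = x*log(x**2 + 3/2) = G'(x).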